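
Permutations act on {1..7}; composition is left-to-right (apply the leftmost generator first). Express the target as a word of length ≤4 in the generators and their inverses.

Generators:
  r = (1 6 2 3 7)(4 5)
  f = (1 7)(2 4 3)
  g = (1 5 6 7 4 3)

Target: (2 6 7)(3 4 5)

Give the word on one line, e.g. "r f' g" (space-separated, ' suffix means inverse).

r' f

  after r': (1 7 3 2 6)(4 5)
  after f: (2 6 7)(3 4 5)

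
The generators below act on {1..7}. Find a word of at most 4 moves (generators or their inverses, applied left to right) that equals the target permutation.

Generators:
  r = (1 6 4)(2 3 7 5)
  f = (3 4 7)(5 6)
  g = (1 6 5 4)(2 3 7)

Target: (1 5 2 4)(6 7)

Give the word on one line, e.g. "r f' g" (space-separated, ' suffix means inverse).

r f

  after r: (1 6 4)(2 3 7 5)
  after f: (1 5 2 4)(6 7)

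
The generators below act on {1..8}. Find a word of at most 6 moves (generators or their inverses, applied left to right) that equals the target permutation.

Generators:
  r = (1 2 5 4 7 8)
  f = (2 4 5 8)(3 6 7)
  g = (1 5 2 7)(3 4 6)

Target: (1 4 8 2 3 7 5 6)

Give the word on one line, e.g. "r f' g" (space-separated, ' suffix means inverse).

g' r g f f

  after g': (1 7 2 5)(3 6 4)
  after r: (1 8)(2 4 3 6 7 5)
  after g: (1 8 5 7 2 6)
  after f: (1 2 7 4 5 3 6)
  after f: (1 4 8 2 3 7 5 6)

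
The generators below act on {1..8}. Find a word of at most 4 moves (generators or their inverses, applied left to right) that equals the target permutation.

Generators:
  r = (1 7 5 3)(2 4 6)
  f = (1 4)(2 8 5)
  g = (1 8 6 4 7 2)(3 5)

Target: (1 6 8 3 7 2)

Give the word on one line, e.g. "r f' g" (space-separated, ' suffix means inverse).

g' r'

  after g': (1 2 7 4 6 8)(3 5)
  after r': (1 6 8 3 7 2)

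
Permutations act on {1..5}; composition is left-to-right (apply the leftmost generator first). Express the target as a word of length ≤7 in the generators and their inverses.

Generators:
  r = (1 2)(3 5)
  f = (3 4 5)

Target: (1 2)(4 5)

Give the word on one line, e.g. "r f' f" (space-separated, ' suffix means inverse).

  after r': (1 2)(3 5)
  after f: (1 2)(4 5)
  after f: (1 2)(3 4)
  after f: (1 2)(3 5)
  after f: (1 2)(4 5)

r' f f f f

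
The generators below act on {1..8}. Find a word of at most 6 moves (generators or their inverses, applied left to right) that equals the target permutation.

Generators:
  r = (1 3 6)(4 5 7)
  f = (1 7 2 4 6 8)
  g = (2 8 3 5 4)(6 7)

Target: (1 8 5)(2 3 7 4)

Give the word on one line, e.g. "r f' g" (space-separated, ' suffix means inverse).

  after r: (1 3 6)(4 5 7)
  after r: (1 6 3)(4 7 5)
  after g: (1 7 4 6 5 2 8 3)
  after g: (1 6 4 7 2 3)(5 8)
  after f: (1 8 5)(2 3 7 4)

r r g g f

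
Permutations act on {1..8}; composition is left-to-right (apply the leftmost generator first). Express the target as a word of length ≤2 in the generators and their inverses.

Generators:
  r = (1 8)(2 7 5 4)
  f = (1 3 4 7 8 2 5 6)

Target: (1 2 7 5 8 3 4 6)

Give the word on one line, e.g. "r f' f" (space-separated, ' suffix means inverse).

  after r': (1 8)(2 4 5 7)
  after f: (1 2 7 5 8 3 4 6)

r' f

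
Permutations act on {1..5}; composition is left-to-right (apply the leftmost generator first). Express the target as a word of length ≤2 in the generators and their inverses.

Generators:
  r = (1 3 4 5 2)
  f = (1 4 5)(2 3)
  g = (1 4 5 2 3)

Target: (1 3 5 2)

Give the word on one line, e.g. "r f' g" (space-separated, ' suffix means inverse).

f r'

  after f: (1 4 5)(2 3)
  after r': (1 3 5 2)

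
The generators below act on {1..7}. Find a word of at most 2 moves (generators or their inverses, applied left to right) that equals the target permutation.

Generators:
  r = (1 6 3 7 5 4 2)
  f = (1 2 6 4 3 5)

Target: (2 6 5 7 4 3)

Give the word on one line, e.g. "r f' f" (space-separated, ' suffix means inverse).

r' f'

  after r': (1 2 4 5 7 3 6)
  after f': (2 6 5 7 4 3)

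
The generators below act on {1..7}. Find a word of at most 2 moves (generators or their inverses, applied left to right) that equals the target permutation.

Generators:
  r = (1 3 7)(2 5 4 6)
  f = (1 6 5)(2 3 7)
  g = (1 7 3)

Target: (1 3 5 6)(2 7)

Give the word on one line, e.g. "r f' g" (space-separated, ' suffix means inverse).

  after g: (1 7 3)
  after f': (1 3 5 6)(2 7)

g f'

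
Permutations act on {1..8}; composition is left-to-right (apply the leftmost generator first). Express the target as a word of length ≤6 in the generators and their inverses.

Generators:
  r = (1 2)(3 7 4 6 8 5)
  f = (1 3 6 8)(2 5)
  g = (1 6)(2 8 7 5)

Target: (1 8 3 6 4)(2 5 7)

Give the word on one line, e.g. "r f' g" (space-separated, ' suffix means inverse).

r' r' r' f r'

  after r': (1 2)(3 5 8 6 4 7)
  after r': (3 8 4)(5 6 7)
  after r': (1 2)(3 6)(4 5)(7 8)
  after f: (1 5 4 2 3 8 7)
  after r': (1 8 3 6 4)(2 5 7)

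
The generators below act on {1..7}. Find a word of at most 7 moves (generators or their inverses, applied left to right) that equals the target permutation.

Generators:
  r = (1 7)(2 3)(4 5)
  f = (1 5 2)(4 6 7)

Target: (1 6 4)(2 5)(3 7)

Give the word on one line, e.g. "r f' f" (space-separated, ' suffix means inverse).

  after f: (1 5 2)(4 6 7)
  after r': (1 4 6)(2 7 5 3)
  after f': (1 7)(2 6)(3 5)
  after f': (1 6 5 3)(2 4 7)
  after r: (1 6 4)(2 5)(3 7)

f r' f' f' r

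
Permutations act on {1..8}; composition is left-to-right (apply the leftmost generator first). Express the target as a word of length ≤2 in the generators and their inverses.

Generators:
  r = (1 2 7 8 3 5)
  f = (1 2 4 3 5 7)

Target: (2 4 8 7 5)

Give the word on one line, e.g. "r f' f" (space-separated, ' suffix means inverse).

  after f: (1 2 4 3 5 7)
  after r': (2 4 8 7 5)

f r'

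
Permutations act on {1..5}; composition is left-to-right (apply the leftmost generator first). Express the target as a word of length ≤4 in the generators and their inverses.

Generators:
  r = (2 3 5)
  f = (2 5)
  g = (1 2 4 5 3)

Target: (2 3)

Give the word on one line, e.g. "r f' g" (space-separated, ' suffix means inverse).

f r'

  after f: (2 5)
  after r': (2 3)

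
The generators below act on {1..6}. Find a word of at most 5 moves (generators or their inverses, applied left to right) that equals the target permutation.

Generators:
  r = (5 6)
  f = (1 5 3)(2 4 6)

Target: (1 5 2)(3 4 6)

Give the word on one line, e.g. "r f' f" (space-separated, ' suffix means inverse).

r f' r f'

  after r: (5 6)
  after f': (1 3 5 4 2 6)
  after r: (1 3 6)(2 5 4)
  after f': (1 5 2)(3 4 6)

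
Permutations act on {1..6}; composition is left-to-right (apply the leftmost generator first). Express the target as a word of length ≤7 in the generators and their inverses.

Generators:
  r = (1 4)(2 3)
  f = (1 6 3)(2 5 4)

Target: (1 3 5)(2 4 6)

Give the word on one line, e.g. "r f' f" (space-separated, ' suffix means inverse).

  after f': (1 3 6)(2 4 5)
  after r: (1 2)(3 6 4 5)
  after f': (1 4 2 3)(5 6)
  after r': (3 4)(5 6)
  after f': (1 3 5)(2 4 6)

f' r f' r' f'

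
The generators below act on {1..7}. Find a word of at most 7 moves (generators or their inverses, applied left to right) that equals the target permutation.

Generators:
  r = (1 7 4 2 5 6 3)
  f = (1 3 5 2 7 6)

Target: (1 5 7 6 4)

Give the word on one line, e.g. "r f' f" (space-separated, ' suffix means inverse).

  after r: (1 7 4 2 5 6 3)
  after f: (1 6 5)(4 7)
  after r': (1 5 3 6 2 4)
  after r': (1 2 7)(3 5 6 4)
  after f': (1 5 7 6 4)

r f r' r' f'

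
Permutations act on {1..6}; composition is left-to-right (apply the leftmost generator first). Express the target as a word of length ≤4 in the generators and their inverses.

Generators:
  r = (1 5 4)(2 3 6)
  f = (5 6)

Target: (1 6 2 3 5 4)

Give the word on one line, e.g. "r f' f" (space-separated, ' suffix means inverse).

r f

  after r: (1 5 4)(2 3 6)
  after f: (1 6 2 3 5 4)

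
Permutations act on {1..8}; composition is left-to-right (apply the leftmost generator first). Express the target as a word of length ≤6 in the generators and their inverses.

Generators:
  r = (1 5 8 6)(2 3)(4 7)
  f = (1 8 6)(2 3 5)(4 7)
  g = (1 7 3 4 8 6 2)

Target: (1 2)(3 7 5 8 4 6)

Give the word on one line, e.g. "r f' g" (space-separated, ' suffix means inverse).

f' g' f g

  after f': (1 6 8)(2 5 3)(4 7)
  after g': (1 8 2 5 7 3 6 4)
  after f: (1 6 7 5 4 8 3)
  after g: (1 2)(3 7 5 8 4 6)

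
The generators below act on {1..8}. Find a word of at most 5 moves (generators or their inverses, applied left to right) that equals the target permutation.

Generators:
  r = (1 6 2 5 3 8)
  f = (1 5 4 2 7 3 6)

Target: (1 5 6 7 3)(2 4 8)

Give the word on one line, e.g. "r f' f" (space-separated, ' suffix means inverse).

  after f: (1 5 4 2 7 3 6)
  after f: (1 4 7 6 5 2 3)
  after r': (1 4 7)(2 5 6)(3 8)
  after f: (1 2 4 3 8 6 7 5)
  after r: (1 5 6 7 3)(2 4 8)

f f r' f r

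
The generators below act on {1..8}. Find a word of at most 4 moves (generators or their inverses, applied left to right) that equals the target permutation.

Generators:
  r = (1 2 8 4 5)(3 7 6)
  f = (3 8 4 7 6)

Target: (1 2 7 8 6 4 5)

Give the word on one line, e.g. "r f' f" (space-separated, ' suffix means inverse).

  after r: (1 2 8 4 5)(3 7 6)
  after f': (1 2 3 4 5)
  after f': (1 2 6 7 4 5)(3 8)
  after f': (1 2 7 8 6 4 5)

r f' f' f'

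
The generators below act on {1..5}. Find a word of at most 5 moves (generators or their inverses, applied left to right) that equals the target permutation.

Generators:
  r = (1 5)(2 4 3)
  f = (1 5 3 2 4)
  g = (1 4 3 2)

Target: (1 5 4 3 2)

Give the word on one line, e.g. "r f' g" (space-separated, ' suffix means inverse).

r' g' r f g

  after r': (1 5)(2 3 4)
  after g': (1 5 2 4 3)
  after r: (2 3 5 4)
  after f: (1 5)
  after g: (1 5 4 3 2)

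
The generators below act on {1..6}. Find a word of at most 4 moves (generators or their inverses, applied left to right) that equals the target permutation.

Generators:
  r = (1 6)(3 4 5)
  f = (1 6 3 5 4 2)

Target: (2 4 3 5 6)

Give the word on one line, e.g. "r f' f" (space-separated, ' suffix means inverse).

r f'

  after r: (1 6)(3 4 5)
  after f': (2 4 3 5 6)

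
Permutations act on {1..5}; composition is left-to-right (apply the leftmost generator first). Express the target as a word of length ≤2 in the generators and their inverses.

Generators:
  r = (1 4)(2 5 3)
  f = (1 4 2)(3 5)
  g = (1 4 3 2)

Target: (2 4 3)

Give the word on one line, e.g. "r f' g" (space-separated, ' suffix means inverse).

f r'

  after f: (1 4 2)(3 5)
  after r': (2 4 3)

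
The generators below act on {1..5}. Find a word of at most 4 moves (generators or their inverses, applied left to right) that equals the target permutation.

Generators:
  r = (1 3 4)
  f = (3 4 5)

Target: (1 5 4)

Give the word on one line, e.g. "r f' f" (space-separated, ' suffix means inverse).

r' r' f'

  after r': (1 4 3)
  after r': (1 3 4)
  after f': (1 5 4)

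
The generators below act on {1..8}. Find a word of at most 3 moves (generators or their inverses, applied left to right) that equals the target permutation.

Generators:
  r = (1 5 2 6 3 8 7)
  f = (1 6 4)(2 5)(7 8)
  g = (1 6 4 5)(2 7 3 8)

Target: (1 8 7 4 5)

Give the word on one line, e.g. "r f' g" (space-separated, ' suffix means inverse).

  after g': (1 5 4 6)(2 8 3 7)
  after f': (1 2 7 5 6 4)(3 8)
  after g': (1 8 7 4 5)

g' f' g'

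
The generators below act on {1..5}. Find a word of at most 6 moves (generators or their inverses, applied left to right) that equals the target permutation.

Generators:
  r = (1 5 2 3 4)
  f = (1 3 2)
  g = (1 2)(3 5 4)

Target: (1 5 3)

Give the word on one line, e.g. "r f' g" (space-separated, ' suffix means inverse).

  after r': (1 4 3 2 5)
  after g: (1 3)(2 4 5)
  after g: (1 5)(2 3)
  after f: (1 5 3)

r' g g f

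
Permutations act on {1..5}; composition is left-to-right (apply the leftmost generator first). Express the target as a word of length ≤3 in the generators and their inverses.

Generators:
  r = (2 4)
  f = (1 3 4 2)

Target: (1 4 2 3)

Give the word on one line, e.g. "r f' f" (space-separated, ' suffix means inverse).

  after f: (1 3 4 2)
  after r: (1 3 2)
  after f: (1 4 2 3)

f r f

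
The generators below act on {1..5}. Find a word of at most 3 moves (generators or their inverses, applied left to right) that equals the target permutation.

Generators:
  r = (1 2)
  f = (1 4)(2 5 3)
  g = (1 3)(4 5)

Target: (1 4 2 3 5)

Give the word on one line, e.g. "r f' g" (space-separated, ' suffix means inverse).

  after f': (1 4)(2 3 5)
  after r': (1 4 2 3 5)

f' r'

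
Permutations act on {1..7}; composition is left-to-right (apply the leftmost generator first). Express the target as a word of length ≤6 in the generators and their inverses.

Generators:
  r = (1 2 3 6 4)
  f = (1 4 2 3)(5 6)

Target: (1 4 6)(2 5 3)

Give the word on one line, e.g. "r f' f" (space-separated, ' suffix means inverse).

  after f: (1 4 2 3)(5 6)
  after r: (2 6 5 4 3)
  after f': (1 3 4 2 5)
  after r: (1 6 4 3)(2 5)
  after r: (1 4 6)(2 5 3)

f r f' r r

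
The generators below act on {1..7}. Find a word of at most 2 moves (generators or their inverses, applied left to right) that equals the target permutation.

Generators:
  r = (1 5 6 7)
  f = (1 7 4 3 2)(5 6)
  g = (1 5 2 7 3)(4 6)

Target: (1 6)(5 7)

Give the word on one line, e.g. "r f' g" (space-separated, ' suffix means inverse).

  after r: (1 5 6 7)
  after r: (1 6)(5 7)

r r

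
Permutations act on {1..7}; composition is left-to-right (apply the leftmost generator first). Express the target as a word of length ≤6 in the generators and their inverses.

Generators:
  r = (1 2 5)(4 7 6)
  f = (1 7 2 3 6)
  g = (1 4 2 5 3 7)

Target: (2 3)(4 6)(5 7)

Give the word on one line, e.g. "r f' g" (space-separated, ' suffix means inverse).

  after f': (1 6 3 2 7)
  after g': (1 6 5 2 3 4)
  after g': (1 6 2 5 4 7 3)
  after g': (1 6 4 3 7 5)
  after f: (2 3)(4 6)(5 7)

f' g' g' g' f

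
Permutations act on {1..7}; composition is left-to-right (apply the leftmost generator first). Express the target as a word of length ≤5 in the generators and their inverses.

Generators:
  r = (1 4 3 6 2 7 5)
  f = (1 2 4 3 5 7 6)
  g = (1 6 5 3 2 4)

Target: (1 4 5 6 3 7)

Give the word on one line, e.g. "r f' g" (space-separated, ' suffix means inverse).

  after f': (1 6 7 5 3 4 2)
  after r: (1 2 4 7)(5 6)
  after f: (1 4 6 7 2 3 5)
  after r': (2 4 3 7 6)
  after g': (1 4 5 6 3 7)

f' r f r' g'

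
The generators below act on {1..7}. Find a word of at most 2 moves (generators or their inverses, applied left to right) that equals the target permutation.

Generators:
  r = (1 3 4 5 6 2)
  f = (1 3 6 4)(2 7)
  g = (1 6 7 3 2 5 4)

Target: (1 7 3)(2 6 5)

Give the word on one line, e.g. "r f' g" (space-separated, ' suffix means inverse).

  after f: (1 3 6 4)(2 7)
  after g': (1 7 3)(2 6 5)

f g'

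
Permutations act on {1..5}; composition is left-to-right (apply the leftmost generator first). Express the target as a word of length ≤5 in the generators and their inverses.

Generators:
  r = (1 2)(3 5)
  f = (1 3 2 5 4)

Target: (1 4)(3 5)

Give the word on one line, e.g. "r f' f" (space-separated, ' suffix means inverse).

  after r': (1 2)(3 5)
  after f': (1 3 2 4 5)
  after r: (1 5 2 4 3)
  after f: (1 4 2)
  after r': (1 4)(3 5)

r' f' r f r'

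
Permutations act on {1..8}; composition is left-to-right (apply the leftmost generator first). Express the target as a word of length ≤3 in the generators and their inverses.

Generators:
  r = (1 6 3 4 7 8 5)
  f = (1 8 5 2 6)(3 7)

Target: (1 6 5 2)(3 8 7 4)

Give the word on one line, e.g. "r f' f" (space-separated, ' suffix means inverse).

r' f f

  after r': (1 5 8 7 4 3 6)
  after f: (1 2 6 8 3)(4 7)
  after f: (1 6 5 2)(3 8 7 4)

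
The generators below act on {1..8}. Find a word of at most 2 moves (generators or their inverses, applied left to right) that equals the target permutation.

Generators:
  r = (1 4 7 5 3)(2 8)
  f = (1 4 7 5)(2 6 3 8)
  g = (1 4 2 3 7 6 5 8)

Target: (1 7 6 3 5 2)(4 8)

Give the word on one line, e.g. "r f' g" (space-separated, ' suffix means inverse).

g r

  after g: (1 4 2 3 7 6 5 8)
  after r: (1 7 6 3 5 2)(4 8)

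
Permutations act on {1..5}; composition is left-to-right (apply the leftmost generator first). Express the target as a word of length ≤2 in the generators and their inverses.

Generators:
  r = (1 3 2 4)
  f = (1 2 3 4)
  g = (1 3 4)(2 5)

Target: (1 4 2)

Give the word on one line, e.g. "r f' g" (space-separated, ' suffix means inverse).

r f

  after r: (1 3 2 4)
  after f: (1 4 2)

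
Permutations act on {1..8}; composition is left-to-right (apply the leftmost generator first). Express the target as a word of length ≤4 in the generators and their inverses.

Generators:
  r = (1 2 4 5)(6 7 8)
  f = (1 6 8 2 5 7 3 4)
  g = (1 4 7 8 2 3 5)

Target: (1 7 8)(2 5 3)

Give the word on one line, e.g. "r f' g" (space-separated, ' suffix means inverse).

  after r: (1 2 4 5)(6 7 8)
  after g: (1 3 5 4)(2 7)(6 8)
  after f': (1 7 8)(2 5 3)

r g f'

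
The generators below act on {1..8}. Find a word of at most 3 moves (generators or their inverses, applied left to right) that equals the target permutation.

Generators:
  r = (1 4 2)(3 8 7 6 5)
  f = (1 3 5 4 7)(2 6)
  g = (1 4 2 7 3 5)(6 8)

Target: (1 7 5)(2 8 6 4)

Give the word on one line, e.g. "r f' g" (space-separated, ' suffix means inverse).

f g'

  after f: (1 3 5 4 7)(2 6)
  after g': (1 7 5)(2 8 6 4)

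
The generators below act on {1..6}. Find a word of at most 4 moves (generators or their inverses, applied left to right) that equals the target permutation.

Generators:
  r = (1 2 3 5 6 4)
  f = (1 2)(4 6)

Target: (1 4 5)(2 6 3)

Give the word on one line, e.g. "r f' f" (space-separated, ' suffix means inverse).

  after r': (1 4 6 5 3 2)
  after r': (1 6 3)(2 4 5)
  after f': (1 4 5)(2 6 3)

r' r' f'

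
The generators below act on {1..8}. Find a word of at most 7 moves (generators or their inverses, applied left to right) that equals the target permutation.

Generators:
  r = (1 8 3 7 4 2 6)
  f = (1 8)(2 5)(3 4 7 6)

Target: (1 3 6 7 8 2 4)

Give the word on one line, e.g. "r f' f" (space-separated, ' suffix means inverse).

  after r': (1 6 2 4 7 3 8)
  after f': (1 7 6 5 2 3)
  after f': (1 4 3 8)(2 6)
  after r': (1 7 3)(4 8 6)
  after r': (1 3 6 7 8 2 4)

r' f' f' r' r'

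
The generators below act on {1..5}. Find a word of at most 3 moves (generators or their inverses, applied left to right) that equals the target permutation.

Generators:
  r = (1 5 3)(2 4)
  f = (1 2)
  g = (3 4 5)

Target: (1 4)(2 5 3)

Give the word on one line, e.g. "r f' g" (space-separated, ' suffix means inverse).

  after f': (1 2)
  after r: (1 4 2 5 3)
  after f': (1 4)(2 5 3)

f' r f'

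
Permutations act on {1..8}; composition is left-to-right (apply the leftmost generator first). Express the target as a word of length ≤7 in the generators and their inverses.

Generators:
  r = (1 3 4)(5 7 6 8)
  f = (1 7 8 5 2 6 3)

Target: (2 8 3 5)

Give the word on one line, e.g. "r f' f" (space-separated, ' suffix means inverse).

f' r' r' r' f

  after f': (1 3 6 2 5 8 7)
  after r': (2 8 5 6)(3 7 4)
  after r': (1 4)(2 6)(3 5 7)
  after r': (1 3 8 6 2 7)
  after f: (2 8 3 5)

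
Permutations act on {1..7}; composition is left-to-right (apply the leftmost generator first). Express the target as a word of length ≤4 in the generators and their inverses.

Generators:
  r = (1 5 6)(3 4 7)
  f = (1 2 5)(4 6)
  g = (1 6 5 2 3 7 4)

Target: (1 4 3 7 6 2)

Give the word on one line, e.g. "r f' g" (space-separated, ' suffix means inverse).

r' f'

  after r': (1 6 5)(3 7 4)
  after f': (1 4 3 7 6 2)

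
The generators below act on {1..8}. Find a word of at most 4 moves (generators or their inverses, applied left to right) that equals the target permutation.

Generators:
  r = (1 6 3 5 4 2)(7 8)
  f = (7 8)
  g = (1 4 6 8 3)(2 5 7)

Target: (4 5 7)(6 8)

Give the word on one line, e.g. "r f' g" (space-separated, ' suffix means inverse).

f' g r r

  after f': (7 8)
  after g: (1 4 6 8 2 5 7 3)
  after r: (1 2 4 3 6 7 5 8)
  after r: (4 5 7)(6 8)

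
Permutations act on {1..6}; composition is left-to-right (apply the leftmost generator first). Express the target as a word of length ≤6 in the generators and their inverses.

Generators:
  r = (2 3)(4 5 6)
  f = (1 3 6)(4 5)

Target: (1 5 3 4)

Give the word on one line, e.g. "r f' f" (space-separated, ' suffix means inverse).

r f' r' f r

  after r: (2 3)(4 5 6)
  after f': (1 6 5 3 2)
  after r': (1 5 2)(4 6)
  after f: (1 4)(2 3 6 5)
  after r: (1 5 3 4)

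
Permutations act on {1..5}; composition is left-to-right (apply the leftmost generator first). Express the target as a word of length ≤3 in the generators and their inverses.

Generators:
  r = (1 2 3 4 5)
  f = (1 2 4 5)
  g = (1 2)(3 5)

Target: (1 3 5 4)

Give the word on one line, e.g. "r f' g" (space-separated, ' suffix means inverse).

f' g

  after f': (1 5 4 2)
  after g: (1 3 5 4)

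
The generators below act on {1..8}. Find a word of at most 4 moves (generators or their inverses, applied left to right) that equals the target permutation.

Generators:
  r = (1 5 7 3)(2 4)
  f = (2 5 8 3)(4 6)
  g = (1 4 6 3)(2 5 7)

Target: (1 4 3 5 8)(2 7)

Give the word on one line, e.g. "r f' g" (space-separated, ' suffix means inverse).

  after f: (2 5 8 3)(4 6)
  after g: (1 4 3 5 8)(2 7)

f g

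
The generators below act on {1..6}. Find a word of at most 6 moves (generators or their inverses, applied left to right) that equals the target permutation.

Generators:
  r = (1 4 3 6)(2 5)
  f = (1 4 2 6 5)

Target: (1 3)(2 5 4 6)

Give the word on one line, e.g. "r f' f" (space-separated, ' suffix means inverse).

r f r' f' r'

  after r: (1 4 3 6)(2 5)
  after f: (1 2)(3 5 6 4)
  after r': (1 5 3 2 6)
  after f': (1 6 5 3 4)
  after r': (1 3)(2 5 4 6)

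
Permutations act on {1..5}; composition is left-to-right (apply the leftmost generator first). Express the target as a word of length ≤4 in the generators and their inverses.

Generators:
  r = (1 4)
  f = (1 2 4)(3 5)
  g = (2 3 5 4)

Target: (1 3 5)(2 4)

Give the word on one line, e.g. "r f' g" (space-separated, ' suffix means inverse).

  after f': (1 4 2)(3 5)
  after g': (1 5 2)
  after f': (1 3 5)(2 4)

f' g' f'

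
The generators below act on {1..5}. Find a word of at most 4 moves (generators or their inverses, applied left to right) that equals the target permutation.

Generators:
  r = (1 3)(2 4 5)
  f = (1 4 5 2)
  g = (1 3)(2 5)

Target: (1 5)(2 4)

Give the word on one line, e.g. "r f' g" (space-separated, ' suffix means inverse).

f f

  after f: (1 4 5 2)
  after f: (1 5)(2 4)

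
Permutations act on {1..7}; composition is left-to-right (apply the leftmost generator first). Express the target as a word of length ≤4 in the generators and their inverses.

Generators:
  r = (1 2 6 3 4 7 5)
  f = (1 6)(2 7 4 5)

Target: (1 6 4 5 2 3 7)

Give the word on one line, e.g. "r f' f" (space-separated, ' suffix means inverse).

r r

  after r: (1 2 6 3 4 7 5)
  after r: (1 6 4 5 2 3 7)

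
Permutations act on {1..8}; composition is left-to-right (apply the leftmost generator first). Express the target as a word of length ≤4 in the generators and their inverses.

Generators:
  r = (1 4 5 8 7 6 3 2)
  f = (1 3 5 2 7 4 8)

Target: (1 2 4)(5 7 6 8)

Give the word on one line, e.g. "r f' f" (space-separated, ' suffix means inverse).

  after r: (1 4 5 8 7 6 3 2)
  after f': (1 7 6)(2 8)(3 5 4)
  after f': (1 2 4)(5 7 6 8)

r f' f'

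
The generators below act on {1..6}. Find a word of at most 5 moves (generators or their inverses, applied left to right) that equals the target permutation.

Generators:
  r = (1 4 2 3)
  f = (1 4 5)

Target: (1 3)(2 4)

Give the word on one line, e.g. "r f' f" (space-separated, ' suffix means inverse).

f' r' f r' f'

  after f': (1 5 4)
  after r': (1 5)(2 4 3)
  after f: (2 5 4 3)
  after r': (1 3 4 2 5)
  after f': (1 3)(2 4)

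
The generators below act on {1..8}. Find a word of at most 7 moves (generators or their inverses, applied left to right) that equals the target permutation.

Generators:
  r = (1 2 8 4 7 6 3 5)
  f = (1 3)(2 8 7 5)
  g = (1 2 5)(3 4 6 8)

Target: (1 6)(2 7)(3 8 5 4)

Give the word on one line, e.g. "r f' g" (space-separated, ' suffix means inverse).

  after g': (1 5 2)(3 8 6 4)
  after f': (1 7 8 6 4)(2 3)
  after r': (1 4 5 3)(2 6 8 7)
  after g: (1 6 3 2 8 7 5 4)
  after f: (1 6)(2 7)(3 8 5 4)

g' f' r' g f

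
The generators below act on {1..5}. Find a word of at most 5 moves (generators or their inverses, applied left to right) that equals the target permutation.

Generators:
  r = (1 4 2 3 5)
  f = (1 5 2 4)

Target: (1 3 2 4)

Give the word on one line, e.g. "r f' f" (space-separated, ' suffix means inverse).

r' r' f'

  after r': (1 5 3 2 4)
  after r': (1 3 4 5 2)
  after f': (1 3 2 4)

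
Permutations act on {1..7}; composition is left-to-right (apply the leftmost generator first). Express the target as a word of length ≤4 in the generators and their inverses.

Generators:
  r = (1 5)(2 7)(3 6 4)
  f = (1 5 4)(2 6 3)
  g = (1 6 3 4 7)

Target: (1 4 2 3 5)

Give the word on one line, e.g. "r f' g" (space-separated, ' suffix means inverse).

  after r: (1 5)(2 7)(3 6 4)
  after r: (3 4 6)
  after f': (1 4 2 3 5)

r r f'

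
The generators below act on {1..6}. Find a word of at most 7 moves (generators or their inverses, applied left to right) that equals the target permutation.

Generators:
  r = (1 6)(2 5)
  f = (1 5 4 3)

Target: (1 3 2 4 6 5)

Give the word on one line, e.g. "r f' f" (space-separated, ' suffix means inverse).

r' f' f' r' f'

  after r': (1 6)(2 5)
  after f': (1 6 3 4 5 2)
  after f': (1 6 4)(2 3 5)
  after r': (2 3)(4 6)
  after f': (1 3 2 4 6 5)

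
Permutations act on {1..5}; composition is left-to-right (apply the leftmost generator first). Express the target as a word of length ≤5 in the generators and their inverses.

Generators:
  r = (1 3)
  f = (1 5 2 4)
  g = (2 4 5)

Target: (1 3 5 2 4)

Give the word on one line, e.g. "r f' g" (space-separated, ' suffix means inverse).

  after g': (2 5 4)
  after g': (2 4 5)
  after r': (1 3)(2 4 5)
  after f': (1 3 4)
  after g: (1 3 5 2 4)

g' g' r' f' g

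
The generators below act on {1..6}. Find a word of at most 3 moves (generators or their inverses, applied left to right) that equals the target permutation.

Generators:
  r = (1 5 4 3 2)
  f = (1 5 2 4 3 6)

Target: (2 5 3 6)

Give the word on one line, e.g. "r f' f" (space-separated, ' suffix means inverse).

  after f: (1 5 2 4 3 6)
  after r': (2 5 3 6)

f r'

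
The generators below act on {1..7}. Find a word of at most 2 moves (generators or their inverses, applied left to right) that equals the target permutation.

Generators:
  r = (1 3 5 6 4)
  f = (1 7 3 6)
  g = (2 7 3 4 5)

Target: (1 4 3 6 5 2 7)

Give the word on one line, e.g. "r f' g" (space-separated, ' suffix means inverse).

  after g: (2 7 3 4 5)
  after r': (1 4 3 6 5 2 7)

g r'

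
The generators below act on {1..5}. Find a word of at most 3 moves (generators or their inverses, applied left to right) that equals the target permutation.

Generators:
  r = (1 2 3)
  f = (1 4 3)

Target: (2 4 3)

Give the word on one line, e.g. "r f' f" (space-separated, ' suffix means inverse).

  after r': (1 3 2)
  after f': (1 4)(2 3)
  after f': (2 4 3)

r' f' f'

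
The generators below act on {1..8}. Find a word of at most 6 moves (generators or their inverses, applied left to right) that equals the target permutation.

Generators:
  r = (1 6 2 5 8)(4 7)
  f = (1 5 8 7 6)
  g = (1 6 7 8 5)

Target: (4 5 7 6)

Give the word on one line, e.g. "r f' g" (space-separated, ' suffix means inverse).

  after g: (1 6 7 8 5)
  after r': (2 6 4 7 5 8)
  after g': (1 5 7 8 2)(4 6)
  after r: (1 8 5 4 2 6 7)
  after r: (4 5 7 6)

g r' g' r r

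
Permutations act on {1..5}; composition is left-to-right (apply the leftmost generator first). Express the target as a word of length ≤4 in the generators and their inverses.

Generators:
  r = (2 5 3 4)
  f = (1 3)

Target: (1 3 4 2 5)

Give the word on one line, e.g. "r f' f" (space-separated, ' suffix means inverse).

r f' f' f'

  after r: (2 5 3 4)
  after f': (1 3 4 2 5)
  after f': (2 5 3 4)
  after f': (1 3 4 2 5)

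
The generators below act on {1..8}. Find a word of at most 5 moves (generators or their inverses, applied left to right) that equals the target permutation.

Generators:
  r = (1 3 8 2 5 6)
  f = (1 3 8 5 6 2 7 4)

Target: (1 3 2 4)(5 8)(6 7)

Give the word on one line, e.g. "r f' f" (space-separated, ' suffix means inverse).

  after f: (1 3 8 5 6 2 7 4)
  after f: (1 8 6 7)(2 4 3 5)
  after r': (1 3 2 4)(5 8)(6 7)

f f r'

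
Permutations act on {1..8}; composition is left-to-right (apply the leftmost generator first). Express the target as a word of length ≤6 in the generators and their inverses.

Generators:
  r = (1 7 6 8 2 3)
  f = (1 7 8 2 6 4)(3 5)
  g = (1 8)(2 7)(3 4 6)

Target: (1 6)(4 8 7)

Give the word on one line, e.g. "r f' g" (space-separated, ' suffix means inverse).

r g f f g

  after r: (1 7 6 8 2 3)
  after g: (1 2 4 6)(3 8 7)
  after f: (1 6 7 5 3 2)
  after f: (1 4)(2 7 3 6 8)
  after g: (1 6)(4 8 7)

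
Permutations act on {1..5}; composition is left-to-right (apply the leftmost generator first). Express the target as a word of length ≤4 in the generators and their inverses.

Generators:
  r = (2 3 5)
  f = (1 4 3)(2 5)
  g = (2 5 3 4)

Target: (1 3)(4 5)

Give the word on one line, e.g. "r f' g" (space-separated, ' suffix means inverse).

f g'

  after f: (1 4 3)(2 5)
  after g': (1 3)(4 5)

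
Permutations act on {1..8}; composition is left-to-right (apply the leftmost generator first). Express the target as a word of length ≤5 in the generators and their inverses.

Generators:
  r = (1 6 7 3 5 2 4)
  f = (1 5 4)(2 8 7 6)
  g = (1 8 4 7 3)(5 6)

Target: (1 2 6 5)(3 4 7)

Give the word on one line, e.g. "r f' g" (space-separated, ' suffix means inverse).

  after g: (1 8 4 7 3)(5 6)
  after r: (1 8)(2 4 3 6)(5 7)
  after f': (1 2 5 8 4 3 7)
  after g': (1 2 6 5)(3 4 7)

g r f' g'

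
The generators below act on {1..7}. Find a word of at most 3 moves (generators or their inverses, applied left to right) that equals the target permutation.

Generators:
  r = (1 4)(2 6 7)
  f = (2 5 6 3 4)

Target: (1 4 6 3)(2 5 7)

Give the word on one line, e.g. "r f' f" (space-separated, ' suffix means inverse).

  after f: (2 5 6 3 4)
  after r: (1 4 6 3)(2 5 7)

f r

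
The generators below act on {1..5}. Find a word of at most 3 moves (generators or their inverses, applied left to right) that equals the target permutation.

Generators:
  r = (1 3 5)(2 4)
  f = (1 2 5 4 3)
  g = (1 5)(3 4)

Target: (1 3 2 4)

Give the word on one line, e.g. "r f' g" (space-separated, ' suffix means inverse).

g r'

  after g: (1 5)(3 4)
  after r': (1 3 2 4)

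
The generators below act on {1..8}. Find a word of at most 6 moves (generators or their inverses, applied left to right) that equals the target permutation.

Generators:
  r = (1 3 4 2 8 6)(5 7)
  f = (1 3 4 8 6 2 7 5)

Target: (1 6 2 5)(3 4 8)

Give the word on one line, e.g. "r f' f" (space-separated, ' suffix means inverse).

r' f r' f f

  after r': (1 6 8 2 4 3)(5 7)
  after f: (1 2 8 7)
  after r': (1 4 3)(5 7 6 8)
  after f: (1 8)(2 7)
  after f: (1 6 2 5)(3 4 8)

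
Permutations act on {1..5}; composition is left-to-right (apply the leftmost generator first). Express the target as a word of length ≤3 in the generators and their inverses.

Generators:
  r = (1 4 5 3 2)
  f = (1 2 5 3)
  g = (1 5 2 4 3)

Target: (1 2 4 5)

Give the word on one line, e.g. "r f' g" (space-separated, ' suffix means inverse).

f' r

  after f': (1 3 5 2)
  after r: (1 2 4 5)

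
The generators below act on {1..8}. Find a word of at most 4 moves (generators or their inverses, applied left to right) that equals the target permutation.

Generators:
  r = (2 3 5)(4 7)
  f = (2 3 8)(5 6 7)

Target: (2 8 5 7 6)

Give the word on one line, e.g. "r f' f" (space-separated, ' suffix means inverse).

  after f': (2 8 3)(5 7 6)
  after r': (2 8)(3 5 4 7 6)
  after r': (2 8 5 7 6)

f' r' r'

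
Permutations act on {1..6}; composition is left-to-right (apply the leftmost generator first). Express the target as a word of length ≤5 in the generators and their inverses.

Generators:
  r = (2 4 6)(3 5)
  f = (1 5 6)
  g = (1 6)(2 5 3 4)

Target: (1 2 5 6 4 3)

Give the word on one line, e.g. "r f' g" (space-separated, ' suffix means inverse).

  after f: (1 5 6)
  after g: (1 3 4 2 5)
  after r: (1 5)(2 3 6)
  after g': (1 2 5 6 4 3)

f g r g'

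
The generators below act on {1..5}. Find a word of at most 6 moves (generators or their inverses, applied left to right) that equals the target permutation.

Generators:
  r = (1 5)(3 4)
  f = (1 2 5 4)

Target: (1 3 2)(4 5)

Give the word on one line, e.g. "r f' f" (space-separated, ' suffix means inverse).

f r' f' f' r'

  after f: (1 2 5 4)
  after r': (1 2)(3 4 5)
  after f': (2 4)(3 5)
  after f': (1 4)(2 5 3)
  after r': (1 3 2)(4 5)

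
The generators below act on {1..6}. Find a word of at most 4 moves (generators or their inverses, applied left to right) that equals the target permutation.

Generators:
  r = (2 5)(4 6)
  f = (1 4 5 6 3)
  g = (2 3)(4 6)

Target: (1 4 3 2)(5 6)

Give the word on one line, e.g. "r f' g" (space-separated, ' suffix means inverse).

  after g': (2 3)(4 6)
  after f: (1 4 3 2)(5 6)

g' f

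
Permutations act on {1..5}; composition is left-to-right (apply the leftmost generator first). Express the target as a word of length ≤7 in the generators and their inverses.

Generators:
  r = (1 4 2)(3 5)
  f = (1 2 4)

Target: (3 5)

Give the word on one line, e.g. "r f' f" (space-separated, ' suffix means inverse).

f f r f f

  after f: (1 2 4)
  after f: (1 4 2)
  after r: (1 2 4)(3 5)
  after f: (1 4 2)(3 5)
  after f: (3 5)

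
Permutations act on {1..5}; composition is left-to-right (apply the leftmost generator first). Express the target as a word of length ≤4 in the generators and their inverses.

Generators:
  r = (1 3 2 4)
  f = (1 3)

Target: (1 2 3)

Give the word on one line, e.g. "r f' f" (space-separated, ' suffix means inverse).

  after r: (1 3 2 4)
  after f': (2 4 3)
  after r': (1 4)
  after r': (1 2 3)

r f' r' r'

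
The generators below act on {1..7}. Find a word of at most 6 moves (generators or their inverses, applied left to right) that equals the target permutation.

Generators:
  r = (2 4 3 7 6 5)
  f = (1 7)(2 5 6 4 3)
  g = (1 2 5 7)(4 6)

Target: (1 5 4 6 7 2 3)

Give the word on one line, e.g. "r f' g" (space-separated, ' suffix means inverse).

f g' f' g

  after f: (1 7)(2 5 6 4 3)
  after g': (1 5 4 3)
  after f': (1 2 3 7)(5 6)
  after g: (1 5 4 6 7 2 3)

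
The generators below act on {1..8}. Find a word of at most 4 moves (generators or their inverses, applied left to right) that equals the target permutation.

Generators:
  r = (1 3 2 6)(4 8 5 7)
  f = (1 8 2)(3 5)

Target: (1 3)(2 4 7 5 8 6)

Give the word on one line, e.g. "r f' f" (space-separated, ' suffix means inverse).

f f r'

  after f: (1 8 2)(3 5)
  after f: (1 2 8)
  after r': (1 3)(2 4 7 5 8 6)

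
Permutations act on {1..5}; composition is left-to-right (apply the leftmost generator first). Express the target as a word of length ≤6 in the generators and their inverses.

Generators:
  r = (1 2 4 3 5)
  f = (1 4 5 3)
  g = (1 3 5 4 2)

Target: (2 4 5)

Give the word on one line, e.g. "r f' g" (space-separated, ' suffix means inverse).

r' r' g r' g'

  after r': (1 5 3 4 2)
  after r': (1 3 2 5 4)
  after g: (1 5 2 4 3)
  after r': (1 3 5)
  after g': (2 4 5)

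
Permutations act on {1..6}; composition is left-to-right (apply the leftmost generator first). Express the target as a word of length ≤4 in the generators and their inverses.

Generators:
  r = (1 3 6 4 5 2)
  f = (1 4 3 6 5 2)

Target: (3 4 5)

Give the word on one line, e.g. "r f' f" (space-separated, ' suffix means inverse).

  after r': (1 2 5 4 6 3)
  after f: (3 4 5)

r' f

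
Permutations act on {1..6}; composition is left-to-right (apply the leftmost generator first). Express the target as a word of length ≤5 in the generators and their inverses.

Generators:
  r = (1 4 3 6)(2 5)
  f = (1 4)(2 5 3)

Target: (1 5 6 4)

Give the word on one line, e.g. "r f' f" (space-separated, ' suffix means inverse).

  after r': (1 6 3 4)(2 5)
  after r': (1 3)(4 6)
  after f: (1 2 5 3 4 6)
  after r: (1 5 6 4)

r' r' f r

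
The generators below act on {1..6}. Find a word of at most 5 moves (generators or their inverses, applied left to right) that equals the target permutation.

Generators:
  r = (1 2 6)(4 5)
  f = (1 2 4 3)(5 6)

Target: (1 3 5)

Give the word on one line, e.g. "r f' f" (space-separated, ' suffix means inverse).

  after f: (1 2 4 3)(5 6)
  after r: (1 6 4 3 2 5)
  after r: (2 4 3 6 5)
  after f': (1 3 5)

f r r f'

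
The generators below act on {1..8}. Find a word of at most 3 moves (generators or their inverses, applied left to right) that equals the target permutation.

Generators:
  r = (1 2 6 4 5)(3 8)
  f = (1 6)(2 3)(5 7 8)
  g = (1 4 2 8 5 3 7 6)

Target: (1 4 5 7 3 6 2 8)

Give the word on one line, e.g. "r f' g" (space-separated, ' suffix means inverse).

f r

  after f: (1 6)(2 3)(5 7 8)
  after r: (1 4 5 7 3 6 2 8)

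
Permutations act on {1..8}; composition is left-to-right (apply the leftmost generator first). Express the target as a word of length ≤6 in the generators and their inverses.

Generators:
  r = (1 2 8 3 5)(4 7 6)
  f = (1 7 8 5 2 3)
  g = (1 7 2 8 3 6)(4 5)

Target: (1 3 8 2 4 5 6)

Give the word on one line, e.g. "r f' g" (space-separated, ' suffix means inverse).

g' r' f' f'

  after g': (1 6 3 8 2 7)(4 5)
  after r': (1 7 5 6 8)(2 4 3)
  after f': (2 4)(3 5 6 7 8)
  after f': (1 3 8 2 4 5 6)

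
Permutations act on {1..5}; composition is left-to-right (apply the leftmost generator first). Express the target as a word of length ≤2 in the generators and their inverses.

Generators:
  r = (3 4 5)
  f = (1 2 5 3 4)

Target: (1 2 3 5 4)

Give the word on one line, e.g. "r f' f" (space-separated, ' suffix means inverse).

  after f: (1 2 5 3 4)
  after r: (1 2 3 5 4)

f r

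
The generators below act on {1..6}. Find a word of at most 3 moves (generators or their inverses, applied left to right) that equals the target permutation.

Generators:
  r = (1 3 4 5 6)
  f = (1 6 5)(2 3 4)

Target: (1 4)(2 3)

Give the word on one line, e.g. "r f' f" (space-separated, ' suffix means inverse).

r f

  after r: (1 3 4 5 6)
  after f: (1 4)(2 3)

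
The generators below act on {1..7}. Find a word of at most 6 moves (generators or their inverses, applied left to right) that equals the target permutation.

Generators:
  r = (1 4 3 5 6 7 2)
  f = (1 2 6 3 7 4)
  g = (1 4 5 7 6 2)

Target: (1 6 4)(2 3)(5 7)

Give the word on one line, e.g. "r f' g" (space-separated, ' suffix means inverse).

f r' g g f

  after f: (1 2 6 3 7 4)
  after r': (1 7)(2 5 3 6 4)
  after g: (1 6 5 3 2 7 4)
  after g: (1 2 6 7 5 3)
  after f: (1 6 4)(2 3)(5 7)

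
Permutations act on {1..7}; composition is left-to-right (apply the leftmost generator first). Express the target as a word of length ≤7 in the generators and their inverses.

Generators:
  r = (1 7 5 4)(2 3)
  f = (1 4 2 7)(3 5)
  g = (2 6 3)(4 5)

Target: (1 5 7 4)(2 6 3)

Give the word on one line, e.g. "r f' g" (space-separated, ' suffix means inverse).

g r f' r' f'

  after g: (2 6 3)(4 5)
  after r: (1 7 5)(2 6)
  after f': (1 2 6 4)(3 5 7)
  after r': (1 3 7 2 6 5)
  after f': (1 5 7 4)(2 6 3)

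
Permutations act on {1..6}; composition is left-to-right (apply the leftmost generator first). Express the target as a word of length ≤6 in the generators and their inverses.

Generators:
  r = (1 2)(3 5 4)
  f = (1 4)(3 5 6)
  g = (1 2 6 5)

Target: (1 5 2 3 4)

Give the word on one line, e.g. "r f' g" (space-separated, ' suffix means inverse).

g g r' g

  after g: (1 2 6 5)
  after g: (1 6)(2 5)
  after r': (1 6 2 3 4 5)
  after g: (1 5 2 3 4)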